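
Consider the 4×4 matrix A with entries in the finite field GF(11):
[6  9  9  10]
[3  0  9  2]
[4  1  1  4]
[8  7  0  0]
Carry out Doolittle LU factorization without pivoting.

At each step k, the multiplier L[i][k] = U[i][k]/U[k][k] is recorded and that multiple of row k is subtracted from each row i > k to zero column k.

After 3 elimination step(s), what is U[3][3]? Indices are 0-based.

Step 1: pivot at (0,0) is 6.
  row1 ← row1 − (6)·row0  ⇒  L[1][0]=6, U row1=(0, 1, 10, 8)
  row2 ← row2 − (8)·row0  ⇒  L[2][0]=8, U row2=(0, 6, 6, 1)
  row3 ← row3 − (5)·row0  ⇒  L[3][0]=5, U row3=(0, 6, 10, 5)
Step 2: pivot at (1,1) is 1.
  row2 ← row2 − (6)·row1  ⇒  L[2][1]=6, U row2=(0, 0, 1, 8)
  row3 ← row3 − (6)·row1  ⇒  L[3][1]=6, U row3=(0, 0, 5, 1)
Step 3: pivot at (2,2) is 1.
  row3 ← row3 − (5)·row2  ⇒  L[3][2]=5, U row3=(0, 0, 0, 5)

U[3][3] = 5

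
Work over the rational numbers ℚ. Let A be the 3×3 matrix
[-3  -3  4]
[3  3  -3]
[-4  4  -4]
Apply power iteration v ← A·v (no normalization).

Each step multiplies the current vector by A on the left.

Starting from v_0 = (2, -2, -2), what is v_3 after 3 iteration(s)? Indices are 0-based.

v_0 = (2, -2, -2).
v_1 = A·v_0 = (-8, 6, -8).
v_2 = A·v_1 = (-26, 18, 88).
v_3 = A·v_2 = (376, -288, -176).

v_3 = (376, -288, -176)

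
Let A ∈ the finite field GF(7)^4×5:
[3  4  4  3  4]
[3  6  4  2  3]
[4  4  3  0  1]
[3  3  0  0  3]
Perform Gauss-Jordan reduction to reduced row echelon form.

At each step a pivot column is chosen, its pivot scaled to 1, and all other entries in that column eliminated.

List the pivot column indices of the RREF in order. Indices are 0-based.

pivot columns: 0, 1, 2, 4

pivot(0,0)=3: scale R0 → (1, 6, 6, 1, 6)
  clear (1,0): R1 −= (3)R0 → (0, 2, 0, 6, 6)
  clear (2,0): R2 −= (4)R0 → (0, 1, 0, 3, 5)
  clear (3,0): R3 −= (3)R0 → (0, 6, 3, 4, 6)
pivot(1,1)=2: scale R1 → (0, 1, 0, 3, 3)
  clear (0,1): R0 −= (6)R1 → (1, 0, 6, 4, 2)
  clear (2,1): R2 −= (1)R1 → (0, 0, 0, 0, 2)
  clear (3,1): R3 −= (6)R1 → (0, 0, 3, 0, 2)
pivot(2,2): swap R2↔R3
pivot(2,2)=3: scale R2 → (0, 0, 1, 0, 3)
  clear (0,2): R0 −= (6)R2 → (1, 0, 0, 4, 5)
col 3: no nonzero at/below row 3; advance.
pivot(3,4)=2: scale R3 → (0, 0, 0, 0, 1)
  clear (0,4): R0 −= (5)R3 → (1, 0, 0, 4, 0)
  clear (1,4): R1 −= (3)R3 → (0, 1, 0, 3, 0)
  clear (2,4): R2 −= (3)R3 → (0, 0, 1, 0, 0)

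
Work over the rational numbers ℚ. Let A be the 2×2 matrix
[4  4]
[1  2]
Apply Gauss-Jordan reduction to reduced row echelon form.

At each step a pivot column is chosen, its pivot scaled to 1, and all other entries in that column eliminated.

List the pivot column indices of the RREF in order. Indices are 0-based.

[1] R0 /= 4  ⇒  (1, 1)
     R1 -= 1·R0  ⇒  (0, 1)
[2] R1 /= 1  ⇒  (0, 1)
     R0 -= 1·R1  ⇒  (1, 0)

pivot columns: 0, 1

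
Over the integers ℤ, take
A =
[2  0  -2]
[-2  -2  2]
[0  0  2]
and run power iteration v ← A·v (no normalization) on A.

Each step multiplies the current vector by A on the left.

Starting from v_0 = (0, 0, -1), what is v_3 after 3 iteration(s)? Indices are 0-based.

v_3 = (24, -16, -8)

v_0 = (0, 0, -1).
v_1 = A·v_0 = (2, -2, -2).
v_2 = A·v_1 = (8, -4, -4).
v_3 = A·v_2 = (24, -16, -8).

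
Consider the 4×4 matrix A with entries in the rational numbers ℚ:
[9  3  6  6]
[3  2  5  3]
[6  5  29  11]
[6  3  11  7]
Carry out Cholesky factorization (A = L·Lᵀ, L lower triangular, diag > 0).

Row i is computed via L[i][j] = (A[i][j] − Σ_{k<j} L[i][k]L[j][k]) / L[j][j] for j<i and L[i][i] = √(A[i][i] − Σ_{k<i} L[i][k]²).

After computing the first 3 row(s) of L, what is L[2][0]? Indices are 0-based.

Step 1: L[0][0] = √(9) = 3.
  L[1][0] = (3) / L[0][0] = 1.
Step 2: L[1][1] = √(1) = 1.
  L[2][0] = (6) / L[0][0] = 2.
  L[2][1] = (3) / L[1][1] = 3.
Step 3: L[2][2] = √(16) = 4.

L[2][0] = 2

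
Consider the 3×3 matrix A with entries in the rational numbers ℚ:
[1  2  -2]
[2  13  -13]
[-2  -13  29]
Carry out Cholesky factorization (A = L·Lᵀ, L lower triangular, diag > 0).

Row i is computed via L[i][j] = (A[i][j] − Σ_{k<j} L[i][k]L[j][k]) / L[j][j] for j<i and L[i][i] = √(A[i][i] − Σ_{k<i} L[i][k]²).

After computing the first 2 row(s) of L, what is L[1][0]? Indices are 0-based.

L[1][0] = 2

Step 1: L[0][0] = √(1) = 1.
  L[1][0] = (2) / L[0][0] = 2.
Step 2: L[1][1] = √(9) = 3.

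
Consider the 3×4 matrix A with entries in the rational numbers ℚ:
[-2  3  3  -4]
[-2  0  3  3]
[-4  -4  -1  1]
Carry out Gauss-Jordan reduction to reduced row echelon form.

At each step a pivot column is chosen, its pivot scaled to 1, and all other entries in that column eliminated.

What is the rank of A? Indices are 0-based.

[1] R0 /= -2  ⇒  (1, -3/2, -3/2, 2)
     R1 -= -2·R0  ⇒  (0, -3, 0, 7)
     R2 -= -4·R0  ⇒  (0, -10, -7, 9)
[2] R1 /= -3  ⇒  (0, 1, 0, -7/3)
     R0 -= -3/2·R1  ⇒  (1, 0, -3/2, -3/2)
     R2 -= -10·R1  ⇒  (0, 0, -7, -43/3)
[3] R2 /= -7  ⇒  (0, 0, 1, 43/21)
     R0 -= -3/2·R2  ⇒  (1, 0, 0, 11/7)

rank = 3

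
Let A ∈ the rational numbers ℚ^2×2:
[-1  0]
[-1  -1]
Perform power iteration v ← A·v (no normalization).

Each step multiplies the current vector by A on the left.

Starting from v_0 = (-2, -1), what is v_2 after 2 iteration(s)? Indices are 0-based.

v_2 = (-2, -5)

v_0 = (-2, -1).
v_1 = A·v_0 = (2, 3).
v_2 = A·v_1 = (-2, -5).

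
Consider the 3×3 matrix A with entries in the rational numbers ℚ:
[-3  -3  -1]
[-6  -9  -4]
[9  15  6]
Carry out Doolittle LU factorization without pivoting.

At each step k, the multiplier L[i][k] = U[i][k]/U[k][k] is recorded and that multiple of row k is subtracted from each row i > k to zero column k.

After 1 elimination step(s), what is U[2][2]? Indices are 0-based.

U[2][2] = 3

Step 1: pivot at (0,0) is -3.
  row1 ← row1 − (2)·row0  ⇒  L[1][0]=2, U row1=(0, -3, -2)
  row2 ← row2 − (-3)·row0  ⇒  L[2][0]=-3, U row2=(0, 6, 3)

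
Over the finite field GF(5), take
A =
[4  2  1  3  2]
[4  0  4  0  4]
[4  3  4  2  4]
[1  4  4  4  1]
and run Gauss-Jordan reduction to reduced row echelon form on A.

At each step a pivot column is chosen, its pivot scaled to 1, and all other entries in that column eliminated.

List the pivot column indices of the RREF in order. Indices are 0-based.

pivot columns: 0, 1, 2, 3

step 1: normalize row 0 (÷4) = (1, 3, 4, 2, 3)
  row 1: subtract 4×row0 = (0, 3, 3, 2, 2)
  row 2: subtract 4×row0 = (0, 1, 3, 4, 2)
  row 3: subtract 1×row0 = (0, 1, 0, 2, 3)
step 2: normalize row 1 (÷3) = (0, 1, 1, 4, 4)
  row 0: subtract 3×row1 = (1, 0, 1, 0, 1)
  row 2: subtract 1×row1 = (0, 0, 2, 0, 3)
  row 3: subtract 1×row1 = (0, 0, 4, 3, 4)
step 3: normalize row 2 (÷2) = (0, 0, 1, 0, 4)
  row 0: subtract 1×row2 = (1, 0, 0, 0, 2)
  row 1: subtract 1×row2 = (0, 1, 0, 4, 0)
  row 3: subtract 4×row2 = (0, 0, 0, 3, 3)
step 4: normalize row 3 (÷3) = (0, 0, 0, 1, 1)
  row 1: subtract 4×row3 = (0, 1, 0, 0, 1)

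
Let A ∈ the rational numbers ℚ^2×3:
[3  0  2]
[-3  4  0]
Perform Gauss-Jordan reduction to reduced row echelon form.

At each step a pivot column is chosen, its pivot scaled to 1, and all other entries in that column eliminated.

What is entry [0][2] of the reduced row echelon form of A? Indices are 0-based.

M[0][2] = 2/3

[1] R0 /= 3  ⇒  (1, 0, 2/3)
     R1 -= -3·R0  ⇒  (0, 4, 2)
[2] R1 /= 4  ⇒  (0, 1, 1/2)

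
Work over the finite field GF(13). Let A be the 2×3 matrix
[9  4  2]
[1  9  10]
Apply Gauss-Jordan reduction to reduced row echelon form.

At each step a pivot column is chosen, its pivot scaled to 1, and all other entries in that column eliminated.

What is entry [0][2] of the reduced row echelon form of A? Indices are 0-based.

M[0][2] = 9

step 1: normalize row 0 (÷9) = (1, 12, 6)
  row 1: subtract 1×row0 = (0, 10, 4)
step 2: normalize row 1 (÷10) = (0, 1, 3)
  row 0: subtract 12×row1 = (1, 0, 9)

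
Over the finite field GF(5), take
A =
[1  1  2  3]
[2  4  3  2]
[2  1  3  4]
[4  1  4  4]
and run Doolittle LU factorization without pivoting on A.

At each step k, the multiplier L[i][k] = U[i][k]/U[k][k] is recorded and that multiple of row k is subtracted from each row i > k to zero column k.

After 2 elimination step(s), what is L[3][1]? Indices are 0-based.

[col 0] pivot 1
  R1 -= 2*R0 → (0, 2, 4, 1)  (L[1][0] := 2)
  R2 -= 2*R0 → (0, 4, 4, 3)  (L[2][0] := 2)
  R3 -= 4*R0 → (0, 2, 1, 2)  (L[3][0] := 4)
[col 1] pivot 2
  R2 -= 2*R1 → (0, 0, 1, 1)  (L[2][1] := 2)
  R3 -= 1*R1 → (0, 0, 2, 1)  (L[3][1] := 1)

L[3][1] = 1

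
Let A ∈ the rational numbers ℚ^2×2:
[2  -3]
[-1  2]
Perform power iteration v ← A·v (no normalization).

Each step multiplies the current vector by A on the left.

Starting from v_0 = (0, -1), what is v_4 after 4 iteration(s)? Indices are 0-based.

v_0 = (0, -1).
v_1 = A·v_0 = (3, -2).
v_2 = A·v_1 = (12, -7).
v_3 = A·v_2 = (45, -26).
v_4 = A·v_3 = (168, -97).

v_4 = (168, -97)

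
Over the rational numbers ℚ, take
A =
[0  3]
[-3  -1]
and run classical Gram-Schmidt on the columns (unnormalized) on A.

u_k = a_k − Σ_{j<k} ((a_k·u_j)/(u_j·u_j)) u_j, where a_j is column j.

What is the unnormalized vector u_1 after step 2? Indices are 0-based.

Step 1: u_0 = a_0 = (0, -3).
Step 2: u_1 = a_1 − (1/3)·u_0 = (3, 0).

u_1 = (3, 0)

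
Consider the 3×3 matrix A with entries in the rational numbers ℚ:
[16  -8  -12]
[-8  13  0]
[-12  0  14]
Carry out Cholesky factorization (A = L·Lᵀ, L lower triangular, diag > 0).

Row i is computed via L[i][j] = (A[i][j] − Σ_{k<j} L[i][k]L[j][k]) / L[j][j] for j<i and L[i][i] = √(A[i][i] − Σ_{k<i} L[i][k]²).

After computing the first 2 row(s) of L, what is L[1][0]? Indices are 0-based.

Step 1: L[0][0] = √(16) = 4.
  L[1][0] = (-8) / L[0][0] = -2.
Step 2: L[1][1] = √(9) = 3.

L[1][0] = -2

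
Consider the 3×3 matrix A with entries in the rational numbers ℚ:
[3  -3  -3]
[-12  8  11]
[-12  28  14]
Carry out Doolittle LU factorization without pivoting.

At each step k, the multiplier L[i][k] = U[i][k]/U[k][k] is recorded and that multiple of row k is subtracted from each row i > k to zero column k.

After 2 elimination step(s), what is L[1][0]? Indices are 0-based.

[col 0] pivot 3
  R1 -= -4*R0 → (0, -4, -1)  (L[1][0] := -4)
  R2 -= -4*R0 → (0, 16, 2)  (L[2][0] := -4)
[col 1] pivot -4
  R2 -= -4*R1 → (0, 0, -2)  (L[2][1] := -4)

L[1][0] = -4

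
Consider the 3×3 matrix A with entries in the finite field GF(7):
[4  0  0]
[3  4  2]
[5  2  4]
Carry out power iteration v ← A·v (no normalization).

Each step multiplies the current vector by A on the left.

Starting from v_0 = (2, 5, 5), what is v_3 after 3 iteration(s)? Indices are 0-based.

v_3 = (2, 1, 1)

v_0 = (2, 5, 5).
v_1 = A·v_0 = (1, 1, 5).
v_2 = A·v_1 = (4, 3, 6).
v_3 = A·v_2 = (2, 1, 1).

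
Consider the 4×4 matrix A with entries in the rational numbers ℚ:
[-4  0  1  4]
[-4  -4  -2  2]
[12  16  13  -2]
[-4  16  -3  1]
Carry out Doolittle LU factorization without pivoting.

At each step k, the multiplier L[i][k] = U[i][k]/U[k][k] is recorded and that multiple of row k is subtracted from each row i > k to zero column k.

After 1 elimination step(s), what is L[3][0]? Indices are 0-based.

k=0: U[0][0]=-4
  eliminate (1,0): mult=1, new row 1: (0, -4, -3, -2); set L[1][0]=1
  eliminate (2,0): mult=-3, new row 2: (0, 16, 16, 10); set L[2][0]=-3
  eliminate (3,0): mult=1, new row 3: (0, 16, -4, -3); set L[3][0]=1

L[3][0] = 1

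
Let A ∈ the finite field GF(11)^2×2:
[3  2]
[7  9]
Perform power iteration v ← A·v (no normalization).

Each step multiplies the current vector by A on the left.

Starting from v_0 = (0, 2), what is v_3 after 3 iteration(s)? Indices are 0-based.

v_0 = (0, 2).
v_1 = A·v_0 = (4, 7).
v_2 = A·v_1 = (4, 3).
v_3 = A·v_2 = (7, 0).

v_3 = (7, 0)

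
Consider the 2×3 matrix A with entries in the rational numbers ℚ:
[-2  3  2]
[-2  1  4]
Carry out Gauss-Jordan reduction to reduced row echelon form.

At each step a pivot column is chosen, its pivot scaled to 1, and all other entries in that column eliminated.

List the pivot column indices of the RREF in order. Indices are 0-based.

pivot columns: 0, 1

pivot(0,0)=-2: scale R0 → (1, -3/2, -1)
  clear (1,0): R1 −= (-2)R0 → (0, -2, 2)
pivot(1,1)=-2: scale R1 → (0, 1, -1)
  clear (0,1): R0 −= (-3/2)R1 → (1, 0, -5/2)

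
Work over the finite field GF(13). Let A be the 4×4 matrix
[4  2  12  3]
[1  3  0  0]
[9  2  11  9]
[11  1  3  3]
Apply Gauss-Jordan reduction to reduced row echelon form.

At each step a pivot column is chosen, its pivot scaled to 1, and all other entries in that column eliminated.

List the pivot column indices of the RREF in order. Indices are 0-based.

[1] R0 /= 4  ⇒  (1, 7, 3, 4)
     R1 -= 1·R0  ⇒  (0, 9, 10, 9)
     R2 -= 9·R0  ⇒  (0, 4, 10, 12)
     R3 -= 11·R0  ⇒  (0, 2, 9, 11)
[2] R1 /= 9  ⇒  (0, 1, 4, 1)
     R0 -= 7·R1  ⇒  (1, 0, 1, 10)
     R2 -= 4·R1  ⇒  (0, 0, 7, 8)
     R3 -= 2·R1  ⇒  (0, 0, 1, 9)
[3] R2 /= 7  ⇒  (0, 0, 1, 3)
     R0 -= 1·R2  ⇒  (1, 0, 0, 7)
     R1 -= 4·R2  ⇒  (0, 1, 0, 2)
     R3 -= 1·R2  ⇒  (0, 0, 0, 6)
[4] R3 /= 6  ⇒  (0, 0, 0, 1)
     R0 -= 7·R3  ⇒  (1, 0, 0, 0)
     R1 -= 2·R3  ⇒  (0, 1, 0, 0)
     R2 -= 3·R3  ⇒  (0, 0, 1, 0)

pivot columns: 0, 1, 2, 3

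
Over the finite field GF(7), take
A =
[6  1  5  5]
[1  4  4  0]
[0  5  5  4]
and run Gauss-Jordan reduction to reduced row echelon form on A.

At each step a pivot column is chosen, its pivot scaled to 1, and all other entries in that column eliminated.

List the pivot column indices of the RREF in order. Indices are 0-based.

step 1: normalize row 0 (÷6) = (1, 6, 2, 2)
  row 1: subtract 1×row0 = (0, 5, 2, 5)
step 2: normalize row 1 (÷5) = (0, 1, 6, 1)
  row 0: subtract 6×row1 = (1, 0, 1, 3)
  row 2: subtract 5×row1 = (0, 0, 3, 6)
step 3: normalize row 2 (÷3) = (0, 0, 1, 2)
  row 0: subtract 1×row2 = (1, 0, 0, 1)
  row 1: subtract 6×row2 = (0, 1, 0, 3)

pivot columns: 0, 1, 2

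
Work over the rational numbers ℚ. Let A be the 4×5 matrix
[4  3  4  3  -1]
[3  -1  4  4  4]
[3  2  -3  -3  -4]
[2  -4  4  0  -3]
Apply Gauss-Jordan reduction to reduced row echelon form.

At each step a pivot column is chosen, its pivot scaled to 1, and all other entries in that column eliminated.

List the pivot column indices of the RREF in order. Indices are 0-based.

pivot columns: 0, 1, 2, 3

step 1: normalize row 0 (÷4) = (1, 3/4, 1, 3/4, -1/4)
  row 1: subtract 3×row0 = (0, -13/4, 1, 7/4, 19/4)
  row 2: subtract 3×row0 = (0, -1/4, -6, -21/4, -13/4)
  row 3: subtract 2×row0 = (0, -11/2, 2, -3/2, -5/2)
step 2: normalize row 1 (÷-13/4) = (0, 1, -4/13, -7/13, -19/13)
  row 0: subtract 3/4×row1 = (1, 0, 16/13, 15/13, 11/13)
  row 2: subtract -1/4×row1 = (0, 0, -79/13, -70/13, -47/13)
  row 3: subtract -11/2×row1 = (0, 0, 4/13, -58/13, -137/13)
step 3: normalize row 2 (÷-79/13) = (0, 0, 1, 70/79, 47/79)
  row 0: subtract 16/13×row2 = (1, 0, 0, 5/79, 9/79)
  row 1: subtract -4/13×row2 = (0, 1, 0, -21/79, -101/79)
  row 3: subtract 4/13×row2 = (0, 0, 0, -374/79, -847/79)
step 4: normalize row 3 (÷-374/79) = (0, 0, 0, 1, 77/34)
  row 0: subtract 5/79×row3 = (1, 0, 0, 0, -1/34)
  row 1: subtract -21/79×row3 = (0, 1, 0, 0, -23/34)
  row 2: subtract 70/79×row3 = (0, 0, 1, 0, -24/17)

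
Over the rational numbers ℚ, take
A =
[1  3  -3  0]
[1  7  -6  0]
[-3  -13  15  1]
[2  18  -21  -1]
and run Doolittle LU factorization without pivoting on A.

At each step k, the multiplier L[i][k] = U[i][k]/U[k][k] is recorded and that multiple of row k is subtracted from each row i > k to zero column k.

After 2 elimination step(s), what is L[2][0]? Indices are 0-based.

L[2][0] = -3

Step 1: pivot at (0,0) is 1.
  row1 ← row1 − (1)·row0  ⇒  L[1][0]=1, U row1=(0, 4, -3, 0)
  row2 ← row2 − (-3)·row0  ⇒  L[2][0]=-3, U row2=(0, -4, 6, 1)
  row3 ← row3 − (2)·row0  ⇒  L[3][0]=2, U row3=(0, 12, -15, -1)
Step 2: pivot at (1,1) is 4.
  row2 ← row2 − (-1)·row1  ⇒  L[2][1]=-1, U row2=(0, 0, 3, 1)
  row3 ← row3 − (3)·row1  ⇒  L[3][1]=3, U row3=(0, 0, -6, -1)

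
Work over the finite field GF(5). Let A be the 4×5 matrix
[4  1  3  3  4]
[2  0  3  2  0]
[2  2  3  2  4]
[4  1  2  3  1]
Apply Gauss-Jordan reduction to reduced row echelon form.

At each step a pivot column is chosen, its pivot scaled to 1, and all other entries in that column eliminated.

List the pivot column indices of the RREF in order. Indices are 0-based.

pivot columns: 0, 1, 2, 3

step 1: normalize row 0 (÷4) = (1, 4, 2, 2, 1)
  row 1: subtract 2×row0 = (0, 2, 4, 3, 3)
  row 2: subtract 2×row0 = (0, 4, 4, 3, 2)
  row 3: subtract 4×row0 = (0, 0, 4, 0, 2)
step 2: normalize row 1 (÷2) = (0, 1, 2, 4, 4)
  row 0: subtract 4×row1 = (1, 0, 4, 1, 0)
  row 2: subtract 4×row1 = (0, 0, 1, 2, 1)
step 3: normalize row 2 (÷1) = (0, 0, 1, 2, 1)
  row 0: subtract 4×row2 = (1, 0, 0, 3, 1)
  row 1: subtract 2×row2 = (0, 1, 0, 0, 2)
  row 3: subtract 4×row2 = (0, 0, 0, 2, 3)
step 4: normalize row 3 (÷2) = (0, 0, 0, 1, 4)
  row 0: subtract 3×row3 = (1, 0, 0, 0, 4)
  row 2: subtract 2×row3 = (0, 0, 1, 0, 3)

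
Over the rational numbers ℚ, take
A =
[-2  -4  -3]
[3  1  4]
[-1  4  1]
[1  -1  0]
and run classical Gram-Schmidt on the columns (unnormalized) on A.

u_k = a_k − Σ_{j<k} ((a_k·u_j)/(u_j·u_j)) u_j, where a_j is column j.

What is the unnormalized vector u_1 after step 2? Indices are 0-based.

Step 1: u_0 = a_0 = (-2, 3, -1, 1).
Step 2: u_1 = a_1 − (2/5)·u_0 = (-16/5, -1/5, 22/5, -7/5).

u_1 = (-16/5, -1/5, 22/5, -7/5)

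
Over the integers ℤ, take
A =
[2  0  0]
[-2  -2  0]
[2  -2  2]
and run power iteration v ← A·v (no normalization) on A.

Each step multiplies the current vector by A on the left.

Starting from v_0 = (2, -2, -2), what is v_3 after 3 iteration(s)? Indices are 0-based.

v_0 = (2, -2, -2).
v_1 = A·v_0 = (4, 0, 4).
v_2 = A·v_1 = (8, -8, 16).
v_3 = A·v_2 = (16, 0, 64).

v_3 = (16, 0, 64)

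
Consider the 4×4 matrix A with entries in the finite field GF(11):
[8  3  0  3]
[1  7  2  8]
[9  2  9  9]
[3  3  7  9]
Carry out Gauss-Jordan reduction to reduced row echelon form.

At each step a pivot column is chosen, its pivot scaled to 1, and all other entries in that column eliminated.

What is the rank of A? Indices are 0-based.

pivot(0,0)=8: scale R0 → (1, 10, 0, 10)
  clear (1,0): R1 −= (1)R0 → (0, 8, 2, 9)
  clear (2,0): R2 −= (9)R0 → (0, 0, 9, 7)
  clear (3,0): R3 −= (3)R0 → (0, 6, 7, 1)
pivot(1,1)=8: scale R1 → (0, 1, 3, 8)
  clear (0,1): R0 −= (10)R1 → (1, 0, 3, 7)
  clear (3,1): R3 −= (6)R1 → (0, 0, 0, 8)
pivot(2,2)=9: scale R2 → (0, 0, 1, 2)
  clear (0,2): R0 −= (3)R2 → (1, 0, 0, 1)
  clear (1,2): R1 −= (3)R2 → (0, 1, 0, 2)
pivot(3,3)=8: scale R3 → (0, 0, 0, 1)
  clear (0,3): R0 −= (1)R3 → (1, 0, 0, 0)
  clear (1,3): R1 −= (2)R3 → (0, 1, 0, 0)
  clear (2,3): R2 −= (2)R3 → (0, 0, 1, 0)

rank = 4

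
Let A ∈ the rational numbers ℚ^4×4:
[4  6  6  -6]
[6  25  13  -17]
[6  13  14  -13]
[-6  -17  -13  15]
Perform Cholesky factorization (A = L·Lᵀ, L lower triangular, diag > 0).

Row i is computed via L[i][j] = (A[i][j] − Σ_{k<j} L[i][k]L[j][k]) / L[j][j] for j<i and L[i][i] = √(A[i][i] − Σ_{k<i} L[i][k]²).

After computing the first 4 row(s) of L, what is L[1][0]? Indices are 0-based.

Step 1: L[0][0] = √(4) = 2.
  L[1][0] = (6) / L[0][0] = 3.
Step 2: L[1][1] = √(16) = 4.
  L[2][0] = (6) / L[0][0] = 3.
  L[2][1] = (4) / L[1][1] = 1.
Step 3: L[2][2] = √(4) = 2.
  L[3][0] = (-6) / L[0][0] = -3.
  L[3][1] = (-8) / L[1][1] = -2.
  L[3][2] = (-2) / L[2][2] = -1.
Step 4: L[3][3] = √(1) = 1.

L[1][0] = 3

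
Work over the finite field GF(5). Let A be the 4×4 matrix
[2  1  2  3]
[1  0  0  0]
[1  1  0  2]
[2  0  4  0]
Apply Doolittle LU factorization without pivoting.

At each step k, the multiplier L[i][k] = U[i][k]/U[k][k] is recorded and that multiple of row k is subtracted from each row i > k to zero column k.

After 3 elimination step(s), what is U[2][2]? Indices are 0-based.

k=0: U[0][0]=2
  eliminate (1,0): mult=3, new row 1: (0, 2, 4, 1); set L[1][0]=3
  eliminate (2,0): mult=3, new row 2: (0, 3, 4, 3); set L[2][0]=3
  eliminate (3,0): mult=1, new row 3: (0, 4, 2, 2); set L[3][0]=1
k=1: U[1][1]=2
  eliminate (2,1): mult=4, new row 2: (0, 0, 3, 4); set L[2][1]=4
  eliminate (3,1): mult=2, new row 3: (0, 0, 4, 0); set L[3][1]=2
k=2: U[2][2]=3
  eliminate (3,2): mult=3, new row 3: (0, 0, 0, 3); set L[3][2]=3

U[2][2] = 3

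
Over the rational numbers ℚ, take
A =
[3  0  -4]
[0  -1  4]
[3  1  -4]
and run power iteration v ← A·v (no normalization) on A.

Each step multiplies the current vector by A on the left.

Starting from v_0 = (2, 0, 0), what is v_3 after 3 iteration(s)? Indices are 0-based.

v_0 = (2, 0, 0).
v_1 = A·v_0 = (6, 0, 6).
v_2 = A·v_1 = (-6, 24, -6).
v_3 = A·v_2 = (6, -48, 30).

v_3 = (6, -48, 30)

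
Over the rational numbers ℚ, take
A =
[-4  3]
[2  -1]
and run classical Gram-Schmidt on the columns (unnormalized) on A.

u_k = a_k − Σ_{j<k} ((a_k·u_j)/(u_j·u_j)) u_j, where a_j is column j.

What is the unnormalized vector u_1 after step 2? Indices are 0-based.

Step 1: u_0 = a_0 = (-4, 2).
Step 2: u_1 = a_1 − (-7/10)·u_0 = (1/5, 2/5).

u_1 = (1/5, 2/5)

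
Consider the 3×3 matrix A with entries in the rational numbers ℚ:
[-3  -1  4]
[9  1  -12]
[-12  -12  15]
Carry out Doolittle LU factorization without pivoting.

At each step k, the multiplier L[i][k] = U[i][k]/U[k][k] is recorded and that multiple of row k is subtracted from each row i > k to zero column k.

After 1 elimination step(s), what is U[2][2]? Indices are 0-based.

k=0: U[0][0]=-3
  eliminate (1,0): mult=-3, new row 1: (0, -2, 0); set L[1][0]=-3
  eliminate (2,0): mult=4, new row 2: (0, -8, -1); set L[2][0]=4

U[2][2] = -1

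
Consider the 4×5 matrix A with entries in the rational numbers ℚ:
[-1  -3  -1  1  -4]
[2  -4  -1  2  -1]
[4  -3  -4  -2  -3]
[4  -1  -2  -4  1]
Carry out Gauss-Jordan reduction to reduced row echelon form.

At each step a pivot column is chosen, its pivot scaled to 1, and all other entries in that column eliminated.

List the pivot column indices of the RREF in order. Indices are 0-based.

pivot columns: 0, 1, 2, 3

[1] R0 /= -1  ⇒  (1, 3, 1, -1, 4)
     R1 -= 2·R0  ⇒  (0, -10, -3, 4, -9)
     R2 -= 4·R0  ⇒  (0, -15, -8, 2, -19)
     R3 -= 4·R0  ⇒  (0, -13, -6, 0, -15)
[2] R1 /= -10  ⇒  (0, 1, 3/10, -2/5, 9/10)
     R0 -= 3·R1  ⇒  (1, 0, 1/10, 1/5, 13/10)
     R2 -= -15·R1  ⇒  (0, 0, -7/2, -4, -11/2)
     R3 -= -13·R1  ⇒  (0, 0, -21/10, -26/5, -33/10)
[3] R2 /= -7/2  ⇒  (0, 0, 1, 8/7, 11/7)
     R0 -= 1/10·R2  ⇒  (1, 0, 0, 3/35, 8/7)
     R1 -= 3/10·R2  ⇒  (0, 1, 0, -26/35, 3/7)
     R3 -= -21/10·R2  ⇒  (0, 0, 0, -14/5, 0)
[4] R3 /= -14/5  ⇒  (0, 0, 0, 1, 0)
     R0 -= 3/35·R3  ⇒  (1, 0, 0, 0, 8/7)
     R1 -= -26/35·R3  ⇒  (0, 1, 0, 0, 3/7)
     R2 -= 8/7·R3  ⇒  (0, 0, 1, 0, 11/7)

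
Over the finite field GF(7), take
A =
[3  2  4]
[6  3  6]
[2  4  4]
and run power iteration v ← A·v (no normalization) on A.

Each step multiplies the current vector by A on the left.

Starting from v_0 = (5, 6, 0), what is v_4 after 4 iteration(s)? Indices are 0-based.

v_4 = (4, 4, 0)

v_0 = (5, 6, 0).
v_1 = A·v_0 = (6, 6, 6).
v_2 = A·v_1 = (5, 6, 4).
v_3 = A·v_2 = (1, 2, 1).
v_4 = A·v_3 = (4, 4, 0).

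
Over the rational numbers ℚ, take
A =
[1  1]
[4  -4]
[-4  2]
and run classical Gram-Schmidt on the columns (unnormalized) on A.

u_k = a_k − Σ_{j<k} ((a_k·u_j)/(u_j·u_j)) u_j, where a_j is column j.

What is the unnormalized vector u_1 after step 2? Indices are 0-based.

Step 1: u_0 = a_0 = (1, 4, -4).
Step 2: u_1 = a_1 − (-23/33)·u_0 = (56/33, -40/33, -26/33).

u_1 = (56/33, -40/33, -26/33)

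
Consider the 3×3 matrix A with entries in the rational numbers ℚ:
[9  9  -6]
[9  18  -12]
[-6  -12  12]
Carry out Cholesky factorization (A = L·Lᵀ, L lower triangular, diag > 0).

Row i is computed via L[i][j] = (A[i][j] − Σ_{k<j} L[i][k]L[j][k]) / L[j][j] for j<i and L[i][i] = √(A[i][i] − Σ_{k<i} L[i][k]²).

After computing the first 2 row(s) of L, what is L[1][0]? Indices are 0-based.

Step 1: L[0][0] = √(9) = 3.
  L[1][0] = (9) / L[0][0] = 3.
Step 2: L[1][1] = √(9) = 3.

L[1][0] = 3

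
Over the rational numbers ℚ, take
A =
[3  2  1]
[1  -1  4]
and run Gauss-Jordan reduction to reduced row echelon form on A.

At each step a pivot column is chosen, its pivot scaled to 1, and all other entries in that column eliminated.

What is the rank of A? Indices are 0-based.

pivot(0,0)=3: scale R0 → (1, 2/3, 1/3)
  clear (1,0): R1 −= (1)R0 → (0, -5/3, 11/3)
pivot(1,1)=-5/3: scale R1 → (0, 1, -11/5)
  clear (0,1): R0 −= (2/3)R1 → (1, 0, 9/5)

rank = 2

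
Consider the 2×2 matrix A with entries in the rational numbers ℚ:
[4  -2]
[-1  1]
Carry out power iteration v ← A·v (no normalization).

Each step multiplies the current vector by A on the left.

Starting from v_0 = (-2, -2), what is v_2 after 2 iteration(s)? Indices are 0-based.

v_2 = (-16, 4)

v_0 = (-2, -2).
v_1 = A·v_0 = (-4, 0).
v_2 = A·v_1 = (-16, 4).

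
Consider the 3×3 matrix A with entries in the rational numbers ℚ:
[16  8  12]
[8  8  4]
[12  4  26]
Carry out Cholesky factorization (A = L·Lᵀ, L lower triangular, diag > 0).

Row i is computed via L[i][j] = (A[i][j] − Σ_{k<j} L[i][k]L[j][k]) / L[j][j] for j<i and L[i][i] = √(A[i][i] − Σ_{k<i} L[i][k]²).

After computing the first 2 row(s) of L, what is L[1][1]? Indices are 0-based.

L[1][1] = 2

Step 1: L[0][0] = √(16) = 4.
  L[1][0] = (8) / L[0][0] = 2.
Step 2: L[1][1] = √(4) = 2.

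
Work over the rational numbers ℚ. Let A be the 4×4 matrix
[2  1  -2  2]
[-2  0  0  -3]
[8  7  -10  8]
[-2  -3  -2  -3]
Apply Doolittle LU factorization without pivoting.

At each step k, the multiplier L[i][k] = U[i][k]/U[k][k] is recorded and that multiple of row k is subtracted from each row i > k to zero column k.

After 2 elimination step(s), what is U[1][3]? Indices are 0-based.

[col 0] pivot 2
  R1 -= -1*R0 → (0, 1, -2, -1)  (L[1][0] := -1)
  R2 -= 4*R0 → (0, 3, -2, 0)  (L[2][0] := 4)
  R3 -= -1*R0 → (0, -2, -4, -1)  (L[3][0] := -1)
[col 1] pivot 1
  R2 -= 3*R1 → (0, 0, 4, 3)  (L[2][1] := 3)
  R3 -= -2*R1 → (0, 0, -8, -3)  (L[3][1] := -2)

U[1][3] = -1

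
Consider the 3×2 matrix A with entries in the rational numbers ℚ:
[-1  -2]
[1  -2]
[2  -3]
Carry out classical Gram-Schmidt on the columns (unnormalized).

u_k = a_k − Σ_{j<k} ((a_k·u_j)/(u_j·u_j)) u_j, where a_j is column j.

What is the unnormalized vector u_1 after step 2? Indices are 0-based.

Step 1: u_0 = a_0 = (-1, 1, 2).
Step 2: u_1 = a_1 − (-1)·u_0 = (-3, -1, -1).

u_1 = (-3, -1, -1)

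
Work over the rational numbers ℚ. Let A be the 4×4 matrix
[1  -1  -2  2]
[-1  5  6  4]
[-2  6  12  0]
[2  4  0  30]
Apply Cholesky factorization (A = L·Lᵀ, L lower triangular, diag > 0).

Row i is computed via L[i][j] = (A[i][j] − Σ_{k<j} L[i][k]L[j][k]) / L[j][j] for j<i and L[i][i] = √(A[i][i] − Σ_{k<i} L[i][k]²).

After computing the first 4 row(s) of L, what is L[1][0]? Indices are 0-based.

Step 1: L[0][0] = √(1) = 1.
  L[1][0] = (-1) / L[0][0] = -1.
Step 2: L[1][1] = √(4) = 2.
  L[2][0] = (-2) / L[0][0] = -2.
  L[2][1] = (4) / L[1][1] = 2.
Step 3: L[2][2] = √(4) = 2.
  L[3][0] = (2) / L[0][0] = 2.
  L[3][1] = (6) / L[1][1] = 3.
  L[3][2] = (-2) / L[2][2] = -1.
Step 4: L[3][3] = √(16) = 4.

L[1][0] = -1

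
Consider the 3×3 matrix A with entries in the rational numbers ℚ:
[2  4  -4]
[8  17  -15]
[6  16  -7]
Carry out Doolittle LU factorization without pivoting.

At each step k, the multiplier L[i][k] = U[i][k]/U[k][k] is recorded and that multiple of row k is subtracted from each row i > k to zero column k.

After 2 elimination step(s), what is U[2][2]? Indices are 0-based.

U[2][2] = 1

k=0: U[0][0]=2
  eliminate (1,0): mult=4, new row 1: (0, 1, 1); set L[1][0]=4
  eliminate (2,0): mult=3, new row 2: (0, 4, 5); set L[2][0]=3
k=1: U[1][1]=1
  eliminate (2,1): mult=4, new row 2: (0, 0, 1); set L[2][1]=4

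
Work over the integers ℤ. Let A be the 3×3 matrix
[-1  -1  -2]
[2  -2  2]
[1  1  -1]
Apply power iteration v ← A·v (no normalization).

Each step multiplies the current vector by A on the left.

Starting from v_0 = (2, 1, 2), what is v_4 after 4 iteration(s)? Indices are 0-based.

v_0 = (2, 1, 2).
v_1 = A·v_0 = (-7, 6, 1).
v_2 = A·v_1 = (-1, -24, -2).
v_3 = A·v_2 = (29, 42, -23).
v_4 = A·v_3 = (-25, -72, 94).

v_4 = (-25, -72, 94)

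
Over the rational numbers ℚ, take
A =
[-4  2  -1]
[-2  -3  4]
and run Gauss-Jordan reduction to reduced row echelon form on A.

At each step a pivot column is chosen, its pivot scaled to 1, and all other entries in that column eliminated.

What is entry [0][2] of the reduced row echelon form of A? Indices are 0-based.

[1] R0 /= -4  ⇒  (1, -1/2, 1/4)
     R1 -= -2·R0  ⇒  (0, -4, 9/2)
[2] R1 /= -4  ⇒  (0, 1, -9/8)
     R0 -= -1/2·R1  ⇒  (1, 0, -5/16)

M[0][2] = -5/16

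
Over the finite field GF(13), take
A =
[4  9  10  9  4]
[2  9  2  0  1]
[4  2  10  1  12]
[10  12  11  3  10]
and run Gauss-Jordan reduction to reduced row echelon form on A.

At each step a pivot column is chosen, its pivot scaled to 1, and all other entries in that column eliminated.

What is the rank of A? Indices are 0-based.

rank = 4

pivot(0,0)=4: scale R0 → (1, 12, 9, 12, 1)
  clear (1,0): R1 −= (2)R0 → (0, 11, 10, 2, 12)
  clear (2,0): R2 −= (4)R0 → (0, 6, 0, 5, 8)
  clear (3,0): R3 −= (10)R0 → (0, 9, 12, 0, 0)
pivot(1,1)=11: scale R1 → (0, 1, 8, 12, 7)
  clear (0,1): R0 −= (12)R1 → (1, 0, 4, 11, 8)
  clear (2,1): R2 −= (6)R1 → (0, 0, 4, 11, 5)
  clear (3,1): R3 −= (9)R1 → (0, 0, 5, 9, 2)
pivot(2,2)=4: scale R2 → (0, 0, 1, 6, 11)
  clear (0,2): R0 −= (4)R2 → (1, 0, 0, 0, 3)
  clear (1,2): R1 −= (8)R2 → (0, 1, 0, 3, 10)
  clear (3,2): R3 −= (5)R2 → (0, 0, 0, 5, 12)
pivot(3,3)=5: scale R3 → (0, 0, 0, 1, 5)
  clear (1,3): R1 −= (3)R3 → (0, 1, 0, 0, 8)
  clear (2,3): R2 −= (6)R3 → (0, 0, 1, 0, 7)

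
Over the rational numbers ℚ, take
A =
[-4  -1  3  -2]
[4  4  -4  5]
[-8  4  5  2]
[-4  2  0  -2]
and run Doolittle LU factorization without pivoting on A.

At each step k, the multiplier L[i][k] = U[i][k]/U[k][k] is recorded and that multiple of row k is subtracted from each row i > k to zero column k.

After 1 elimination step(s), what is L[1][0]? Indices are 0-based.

Step 1: pivot at (0,0) is -4.
  row1 ← row1 − (-1)·row0  ⇒  L[1][0]=-1, U row1=(0, 3, -1, 3)
  row2 ← row2 − (2)·row0  ⇒  L[2][0]=2, U row2=(0, 6, -1, 6)
  row3 ← row3 − (1)·row0  ⇒  L[3][0]=1, U row3=(0, 3, -3, 0)

L[1][0] = -1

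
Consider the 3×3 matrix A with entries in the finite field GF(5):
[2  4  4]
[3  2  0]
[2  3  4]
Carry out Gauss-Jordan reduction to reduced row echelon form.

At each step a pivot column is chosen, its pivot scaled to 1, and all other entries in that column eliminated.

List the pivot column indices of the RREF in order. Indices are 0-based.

step 1: normalize row 0 (÷2) = (1, 2, 2)
  row 1: subtract 3×row0 = (0, 1, 4)
  row 2: subtract 2×row0 = (0, 4, 0)
step 2: normalize row 1 (÷1) = (0, 1, 4)
  row 0: subtract 2×row1 = (1, 0, 4)
  row 2: subtract 4×row1 = (0, 0, 4)
step 3: normalize row 2 (÷4) = (0, 0, 1)
  row 0: subtract 4×row2 = (1, 0, 0)
  row 1: subtract 4×row2 = (0, 1, 0)

pivot columns: 0, 1, 2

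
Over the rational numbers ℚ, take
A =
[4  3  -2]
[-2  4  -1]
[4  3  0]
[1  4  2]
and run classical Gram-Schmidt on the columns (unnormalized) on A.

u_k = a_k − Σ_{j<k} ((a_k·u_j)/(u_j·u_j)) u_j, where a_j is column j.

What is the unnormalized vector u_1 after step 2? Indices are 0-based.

u_1 = (31/37, 188/37, 31/37, 128/37)

Step 1: u_0 = a_0 = (4, -2, 4, 1).
Step 2: u_1 = a_1 − (20/37)·u_0 = (31/37, 188/37, 31/37, 128/37).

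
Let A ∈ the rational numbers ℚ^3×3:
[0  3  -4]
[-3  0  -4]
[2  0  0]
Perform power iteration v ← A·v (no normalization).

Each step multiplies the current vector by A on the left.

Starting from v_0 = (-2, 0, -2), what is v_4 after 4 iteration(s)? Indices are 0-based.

v_0 = (-2, 0, -2).
v_1 = A·v_0 = (8, 14, -4).
v_2 = A·v_1 = (58, -8, 16).
v_3 = A·v_2 = (-88, -238, 116).
v_4 = A·v_3 = (-1178, -200, -176).

v_4 = (-1178, -200, -176)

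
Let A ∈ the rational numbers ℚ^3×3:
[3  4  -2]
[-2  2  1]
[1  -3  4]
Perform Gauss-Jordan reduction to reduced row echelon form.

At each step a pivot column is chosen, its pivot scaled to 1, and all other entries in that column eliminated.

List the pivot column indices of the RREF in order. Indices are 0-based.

step 1: normalize row 0 (÷3) = (1, 4/3, -2/3)
  row 1: subtract -2×row0 = (0, 14/3, -1/3)
  row 2: subtract 1×row0 = (0, -13/3, 14/3)
step 2: normalize row 1 (÷14/3) = (0, 1, -1/14)
  row 0: subtract 4/3×row1 = (1, 0, -4/7)
  row 2: subtract -13/3×row1 = (0, 0, 61/14)
step 3: normalize row 2 (÷61/14) = (0, 0, 1)
  row 0: subtract -4/7×row2 = (1, 0, 0)
  row 1: subtract -1/14×row2 = (0, 1, 0)

pivot columns: 0, 1, 2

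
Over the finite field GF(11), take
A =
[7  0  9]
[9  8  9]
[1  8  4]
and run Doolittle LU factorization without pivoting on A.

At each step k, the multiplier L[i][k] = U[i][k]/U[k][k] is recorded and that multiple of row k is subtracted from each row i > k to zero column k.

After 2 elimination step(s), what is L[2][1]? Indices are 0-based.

L[2][1] = 1

Step 1: pivot at (0,0) is 7.
  row1 ← row1 − (6)·row0  ⇒  L[1][0]=6, U row1=(0, 8, 10)
  row2 ← row2 − (8)·row0  ⇒  L[2][0]=8, U row2=(0, 8, 9)
Step 2: pivot at (1,1) is 8.
  row2 ← row2 − (1)·row1  ⇒  L[2][1]=1, U row2=(0, 0, 10)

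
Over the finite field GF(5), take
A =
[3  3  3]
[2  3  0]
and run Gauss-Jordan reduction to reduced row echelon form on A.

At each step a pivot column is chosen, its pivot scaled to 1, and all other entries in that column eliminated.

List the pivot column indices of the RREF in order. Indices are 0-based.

pivot columns: 0, 1

step 1: normalize row 0 (÷3) = (1, 1, 1)
  row 1: subtract 2×row0 = (0, 1, 3)
step 2: normalize row 1 (÷1) = (0, 1, 3)
  row 0: subtract 1×row1 = (1, 0, 3)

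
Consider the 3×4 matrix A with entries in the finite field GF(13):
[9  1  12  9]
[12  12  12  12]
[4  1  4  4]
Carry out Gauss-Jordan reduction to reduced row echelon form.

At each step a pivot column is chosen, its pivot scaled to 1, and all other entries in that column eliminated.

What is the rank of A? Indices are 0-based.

step 1: normalize row 0 (÷9) = (1, 3, 10, 1)
  row 1: subtract 12×row0 = (0, 2, 9, 0)
  row 2: subtract 4×row0 = (0, 2, 3, 0)
step 2: normalize row 1 (÷2) = (0, 1, 11, 0)
  row 0: subtract 3×row1 = (1, 0, 3, 1)
  row 2: subtract 2×row1 = (0, 0, 7, 0)
step 3: normalize row 2 (÷7) = (0, 0, 1, 0)
  row 0: subtract 3×row2 = (1, 0, 0, 1)
  row 1: subtract 11×row2 = (0, 1, 0, 0)

rank = 3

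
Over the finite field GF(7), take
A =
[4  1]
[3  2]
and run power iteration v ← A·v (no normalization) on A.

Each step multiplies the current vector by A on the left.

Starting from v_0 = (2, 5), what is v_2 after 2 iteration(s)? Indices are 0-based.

v_0 = (2, 5).
v_1 = A·v_0 = (6, 2).
v_2 = A·v_1 = (5, 1).

v_2 = (5, 1)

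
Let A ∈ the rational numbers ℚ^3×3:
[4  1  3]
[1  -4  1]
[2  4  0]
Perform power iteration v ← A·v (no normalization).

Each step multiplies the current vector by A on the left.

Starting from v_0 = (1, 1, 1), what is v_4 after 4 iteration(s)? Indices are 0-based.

v_0 = (1, 1, 1).
v_1 = A·v_0 = (8, -2, 6).
v_2 = A·v_1 = (48, 22, 8).
v_3 = A·v_2 = (238, -32, 184).
v_4 = A·v_3 = (1472, 550, 348).

v_4 = (1472, 550, 348)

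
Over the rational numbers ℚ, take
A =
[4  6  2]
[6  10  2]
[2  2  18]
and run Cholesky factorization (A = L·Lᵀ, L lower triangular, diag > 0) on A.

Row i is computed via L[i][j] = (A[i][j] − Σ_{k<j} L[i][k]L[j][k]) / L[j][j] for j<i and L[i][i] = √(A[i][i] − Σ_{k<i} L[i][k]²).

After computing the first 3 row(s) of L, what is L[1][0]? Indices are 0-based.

L[1][0] = 3

Step 1: L[0][0] = √(4) = 2.
  L[1][0] = (6) / L[0][0] = 3.
Step 2: L[1][1] = √(1) = 1.
  L[2][0] = (2) / L[0][0] = 1.
  L[2][1] = (-1) / L[1][1] = -1.
Step 3: L[2][2] = √(16) = 4.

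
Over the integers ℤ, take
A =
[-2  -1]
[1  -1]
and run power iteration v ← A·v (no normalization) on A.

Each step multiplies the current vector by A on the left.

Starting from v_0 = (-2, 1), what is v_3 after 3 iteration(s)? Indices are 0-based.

v_0 = (-2, 1).
v_1 = A·v_0 = (3, -3).
v_2 = A·v_1 = (-3, 6).
v_3 = A·v_2 = (0, -9).

v_3 = (0, -9)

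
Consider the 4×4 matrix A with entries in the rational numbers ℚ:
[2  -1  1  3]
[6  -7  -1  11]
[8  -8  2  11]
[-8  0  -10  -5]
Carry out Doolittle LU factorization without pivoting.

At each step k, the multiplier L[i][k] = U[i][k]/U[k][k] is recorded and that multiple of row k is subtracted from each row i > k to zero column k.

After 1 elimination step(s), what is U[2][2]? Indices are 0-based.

Step 1: pivot at (0,0) is 2.
  row1 ← row1 − (3)·row0  ⇒  L[1][0]=3, U row1=(0, -4, -4, 2)
  row2 ← row2 − (4)·row0  ⇒  L[2][0]=4, U row2=(0, -4, -2, -1)
  row3 ← row3 − (-4)·row0  ⇒  L[3][0]=-4, U row3=(0, -4, -6, 7)

U[2][2] = -2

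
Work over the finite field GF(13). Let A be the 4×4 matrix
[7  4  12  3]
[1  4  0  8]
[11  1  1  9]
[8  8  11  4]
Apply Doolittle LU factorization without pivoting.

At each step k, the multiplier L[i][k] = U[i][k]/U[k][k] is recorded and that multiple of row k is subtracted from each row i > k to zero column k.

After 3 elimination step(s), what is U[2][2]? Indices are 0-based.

Step 1: pivot at (0,0) is 7.
  row1 ← row1 − (2)·row0  ⇒  L[1][0]=2, U row1=(0, 9, 2, 2)
  row2 ← row2 − (9)·row0  ⇒  L[2][0]=9, U row2=(0, 4, 10, 8)
  row3 ← row3 − (3)·row0  ⇒  L[3][0]=3, U row3=(0, 9, 1, 8)
Step 2: pivot at (1,1) is 9.
  row2 ← row2 − (12)·row1  ⇒  L[2][1]=12, U row2=(0, 0, 12, 10)
  row3 ← row3 − (1)·row1  ⇒  L[3][1]=1, U row3=(0, 0, 12, 6)
Step 3: pivot at (2,2) is 12.
  row3 ← row3 − (1)·row2  ⇒  L[3][2]=1, U row3=(0, 0, 0, 9)

U[2][2] = 12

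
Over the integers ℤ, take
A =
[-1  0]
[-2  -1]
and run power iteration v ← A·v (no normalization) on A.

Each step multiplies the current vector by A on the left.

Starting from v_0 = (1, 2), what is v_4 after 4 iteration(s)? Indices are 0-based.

v_4 = (1, 10)

v_0 = (1, 2).
v_1 = A·v_0 = (-1, -4).
v_2 = A·v_1 = (1, 6).
v_3 = A·v_2 = (-1, -8).
v_4 = A·v_3 = (1, 10).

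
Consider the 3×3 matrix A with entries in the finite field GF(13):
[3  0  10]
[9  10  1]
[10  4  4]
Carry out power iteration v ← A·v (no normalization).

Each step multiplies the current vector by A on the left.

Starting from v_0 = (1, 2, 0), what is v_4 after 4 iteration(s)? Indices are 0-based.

v_4 = (4, 5, 6)

v_0 = (1, 2, 0).
v_1 = A·v_0 = (3, 3, 5).
v_2 = A·v_1 = (7, 10, 10).
v_3 = A·v_2 = (4, 4, 7).
v_4 = A·v_3 = (4, 5, 6).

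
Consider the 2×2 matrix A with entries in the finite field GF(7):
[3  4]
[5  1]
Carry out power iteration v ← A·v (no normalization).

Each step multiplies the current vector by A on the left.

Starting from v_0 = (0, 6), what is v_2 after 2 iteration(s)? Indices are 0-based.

v_0 = (0, 6).
v_1 = A·v_0 = (3, 6).
v_2 = A·v_1 = (5, 0).

v_2 = (5, 0)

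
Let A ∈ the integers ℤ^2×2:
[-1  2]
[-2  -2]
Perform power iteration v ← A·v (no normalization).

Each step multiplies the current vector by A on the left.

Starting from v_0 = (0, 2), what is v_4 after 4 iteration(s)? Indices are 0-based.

v_4 = (36, -72)

v_0 = (0, 2).
v_1 = A·v_0 = (4, -4).
v_2 = A·v_1 = (-12, 0).
v_3 = A·v_2 = (12, 24).
v_4 = A·v_3 = (36, -72).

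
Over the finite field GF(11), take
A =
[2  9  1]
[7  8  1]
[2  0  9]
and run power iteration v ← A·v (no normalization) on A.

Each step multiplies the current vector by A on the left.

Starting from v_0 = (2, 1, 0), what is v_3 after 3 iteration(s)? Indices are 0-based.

v_3 = (9, 9, 2)

v_0 = (2, 1, 0).
v_1 = A·v_0 = (2, 0, 4).
v_2 = A·v_1 = (8, 7, 7).
v_3 = A·v_2 = (9, 9, 2).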